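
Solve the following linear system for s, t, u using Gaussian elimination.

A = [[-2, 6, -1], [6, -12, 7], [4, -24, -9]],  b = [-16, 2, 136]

Forward elimination on [A|b]:
R2 <- R2 - (-3)*R1:  [   0    6    4  -46 ]
R3 <- R3 - (-2)*R1:  [   0  -12  -11  104 ]
R3 <- R3 - (-2)*R2:  [  0   0  -3  12 ]
Row echelon form:
[ -2  6  -1  |  -16 ]
[  0  6   4  |  -46 ]
[  0  0  -3  |   12 ]
Back-substitution:
u = (12) / -3 = -4
t = (-46 - (4)*(-4)) / 6 = -5
s = (-16 - (6)*(-5) - (-1)*(-4)) / -2 = -5

(-5, -5, -4)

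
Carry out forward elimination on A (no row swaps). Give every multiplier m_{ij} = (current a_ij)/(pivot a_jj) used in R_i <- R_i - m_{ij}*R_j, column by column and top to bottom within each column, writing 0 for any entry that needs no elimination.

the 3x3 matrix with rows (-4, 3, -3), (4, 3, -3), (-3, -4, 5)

multipliers: -1, 3/4, -25/24

Forward elimination:
R2 <- R2 - (-1)*R1:  [  0   6  -6 ]
R3 <- R3 - (3/4)*R1:  [     0  -25/4   29/4 ]
R3 <- R3 - (-25/24)*R2:  [ 0  0  1 ]
Multipliers (in order of application): m_{21} = -1, m_{31} = 3/4, m_{32} = -25/24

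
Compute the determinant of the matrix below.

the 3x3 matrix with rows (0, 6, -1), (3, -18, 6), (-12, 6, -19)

Forward elimination:
R1 <-> R2   (pivot in column 1 was zero)
[   3  -18    6 ]
[   0    6   -1 ]
[ -12    6  -19 ]
R3 <- R3 - (-4)*R1:  [   0  -66    5 ]
R3 <- R3 - (-11)*R2:  [  0   0  -6 ]
Upper-triangular form:
[ 3  -18   6 ]
[ 0    6  -1 ]
[ 0    0  -6 ]
det(A) = (-1)^1 * (3) * (6) * (-6) = 108  (1 row swap -> sign -1)

det(A) = 108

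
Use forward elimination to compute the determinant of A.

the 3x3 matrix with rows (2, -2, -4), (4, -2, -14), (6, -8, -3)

Forward elimination:
R2 <- R2 - (2)*R1:  [  0   2  -6 ]
R3 <- R3 - (3)*R1:  [  0  -2   9 ]
R3 <- R3 - (-1)*R2:  [ 0  0  3 ]
Upper-triangular form:
[ 2  -2  -4 ]
[ 0   2  -6 ]
[ 0   0   3 ]
det(A) = (-1)^0 * (2) * (2) * (3) = 12  (0 row swaps -> sign +1)

det(A) = 12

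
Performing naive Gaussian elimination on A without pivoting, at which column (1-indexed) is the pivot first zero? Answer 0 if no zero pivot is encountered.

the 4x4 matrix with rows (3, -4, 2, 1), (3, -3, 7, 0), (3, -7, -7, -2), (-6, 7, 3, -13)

first zero-pivot column = 4

Naive forward elimination:
R2 <- R2 - (1)*R1:  [  0   1   5  -1 ]
R3 <- R3 - (1)*R1:  [  0  -3  -9  -3 ]
R4 <- R4 - (-2)*R1:  [   0   -1    7  -11 ]
R3 <- R3 - (-3)*R2:  [  0   0   6  -6 ]
R4 <- R4 - (-1)*R2:  [   0    0   12  -12 ]
R4 <- R4 - (2)*R3:  [ 0  0  0  0 ]
Matrix at this point:
[ 3  -4  2   1 ]
[ 0   1  5  -1 ]
[ 0   0  6  -6 ]
[ 0   0  0   0 ]
Pivot entry (4,4) in the last row is zero and there are no rows below to swap with -> zero pivot in column 4 (A is singular).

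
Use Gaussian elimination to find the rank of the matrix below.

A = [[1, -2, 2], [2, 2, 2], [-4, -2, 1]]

Row reduction:
R2 <- R2 - (2)*R1:  [  0   6  -2 ]
R3 <- R3 - (-4)*R1:  [   0  -10    9 ]
R3 <- R3 - (-5/3)*R2:  [    0     0  17/3 ]
Row echelon form:
[ 1  -2     2 ]
[ 0   6    -2 ]
[ 0   0  17/3 ]
Nonzero rows / pivot columns: 3

rank(A) = 3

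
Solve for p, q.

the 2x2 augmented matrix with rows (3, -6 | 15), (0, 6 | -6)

Forward elimination on [A|b]:
Row echelon form:
[ 3  -6  |  15 ]
[ 0   6  |  -6 ]
Back-substitution:
q = (-6) / 6 = -1
p = (15 - (-6)*(-1)) / 3 = 3

(3, -1)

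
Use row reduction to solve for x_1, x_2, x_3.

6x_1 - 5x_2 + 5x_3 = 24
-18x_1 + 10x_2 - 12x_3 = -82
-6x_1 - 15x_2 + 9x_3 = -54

(4, 5, 5)

Forward elimination on [A|b]:
R2 <- R2 - (-3)*R1:  [   0   -5    3  -10 ]
R3 <- R3 - (-1)*R1:  [   0  -20   14  -30 ]
R3 <- R3 - (4)*R2:  [  0   0   2  10 ]
Row echelon form:
[ 6  -5  5  |   24 ]
[ 0  -5  3  |  -10 ]
[ 0   0  2  |   10 ]
Back-substitution:
x_3 = (10) / 2 = 5
x_2 = (-10 - (3)*(5)) / -5 = 5
x_1 = (24 - (-5)*(5) - (5)*(5)) / 6 = 4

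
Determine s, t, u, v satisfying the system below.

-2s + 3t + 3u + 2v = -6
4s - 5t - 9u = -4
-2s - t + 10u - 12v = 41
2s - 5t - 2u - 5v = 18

Forward elimination on [A|b]:
R2 <- R2 - (-2)*R1:  [   0    1   -3    4  -16 ]
R3 <- R3 - (1)*R1:  [   0   -4    7  -14   47 ]
R4 <- R4 - (-1)*R1:  [  0  -2   1  -3  12 ]
R3 <- R3 - (-4)*R2:  [   0    0   -5    2  -17 ]
R4 <- R4 - (-2)*R2:  [   0    0   -5    5  -20 ]
R4 <- R4 - (1)*R3:  [  0   0   0   3  -3 ]
Row echelon form:
[ -2  3   3  2  |   -6 ]
[  0  1  -3  4  |  -16 ]
[  0  0  -5  2  |  -17 ]
[  0  0   0  3  |   -3 ]
Back-substitution:
v = (-3) / 3 = -1
u = (-17 - (2)*(-1)) / -5 = 3
t = (-16 - (-3)*(3) - (4)*(-1)) / 1 = -3
s = (-6 - (3)*(-3) - (3)*(3) - (2)*(-1)) / -2 = 2

(2, -3, 3, -1)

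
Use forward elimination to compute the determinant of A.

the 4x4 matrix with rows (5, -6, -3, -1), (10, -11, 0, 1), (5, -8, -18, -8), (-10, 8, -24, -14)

det(A) = 30

Forward elimination:
R2 <- R2 - (2)*R1:  [ 0  1  6  3 ]
R3 <- R3 - (1)*R1:  [   0   -2  -15   -7 ]
R4 <- R4 - (-2)*R1:  [   0   -4  -30  -16 ]
R3 <- R3 - (-2)*R2:  [  0   0  -3  -1 ]
R4 <- R4 - (-4)*R2:  [  0   0  -6  -4 ]
R4 <- R4 - (2)*R3:  [  0   0   0  -2 ]
Upper-triangular form:
[ 5  -6  -3  -1 ]
[ 0   1   6   3 ]
[ 0   0  -3  -1 ]
[ 0   0   0  -2 ]
det(A) = (-1)^0 * (5) * (1) * (-3) * (-2) = 30  (0 row swaps -> sign +1)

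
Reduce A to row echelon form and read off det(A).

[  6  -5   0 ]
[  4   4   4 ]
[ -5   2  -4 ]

det(A) = -124

Forward elimination:
R2 <- R2 - (2/3)*R1:  [    0  22/3     4 ]
R3 <- R3 - (-5/6)*R1:  [     0  -13/6     -4 ]
R3 <- R3 - (-13/44)*R2:  [      0       0  -31/11 ]
Upper-triangular form:
[ 6    -5       0 ]
[ 0  22/3       4 ]
[ 0     0  -31/11 ]
det(A) = (-1)^0 * (6) * (22/3) * (-31/11) = -124  (0 row swaps -> sign +1)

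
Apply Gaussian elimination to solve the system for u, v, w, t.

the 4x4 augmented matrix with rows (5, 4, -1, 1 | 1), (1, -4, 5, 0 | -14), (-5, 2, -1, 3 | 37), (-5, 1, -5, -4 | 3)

Forward elimination on [A|b]:
R2 <- R2 - (1/5)*R1:  [     0  -24/5   26/5   -1/5  -71/5 ]
R3 <- R3 - (-1)*R1:  [  0   6  -2   4  38 ]
R4 <- R4 - (-1)*R1:  [  0   5  -6  -3   4 ]
R3 <- R3 - (-5/4)*R2:  [    0     0   9/2  15/4  81/4 ]
R4 <- R4 - (-25/24)*R2:  [       0        0    -7/12   -77/24  -259/24 ]
R4 <- R4 - (-7/54)*R3:  [      0       0       0  -49/18   -49/6 ]
Row echelon form:
[ 5      4    -1       1  |      1 ]
[ 0  -24/5  26/5    -1/5  |  -71/5 ]
[ 0      0   9/2    15/4  |   81/4 ]
[ 0      0     0  -49/18  |  -49/6 ]
Back-substitution:
t = (-49/6) / (-49/18) = 3
w = (81/4 - (15/4)*(3)) / (9/2) = 2
v = (-71/5 - (26/5)*(2) - (-1/5)*(3)) / (-24/5) = 5
u = (1 - (4)*(5) - (-1)*(2) - (1)*(3)) / 5 = -4

(-4, 5, 2, 3)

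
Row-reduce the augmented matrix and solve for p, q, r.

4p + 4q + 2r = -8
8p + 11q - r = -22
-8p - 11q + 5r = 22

(0, -2, 0)

Forward elimination on [A|b]:
R2 <- R2 - (2)*R1:  [  0   3  -5  -6 ]
R3 <- R3 - (-2)*R1:  [  0  -3   9   6 ]
R3 <- R3 - (-1)*R2:  [ 0  0  4  0 ]
Row echelon form:
[ 4  4   2  |  -8 ]
[ 0  3  -5  |  -6 ]
[ 0  0   4  |   0 ]
Back-substitution:
r = (0) / 4 = 0
q = (-6 - (-5)*(0)) / 3 = -2
p = (-8 - (4)*(-2) - (2)*(0)) / 4 = 0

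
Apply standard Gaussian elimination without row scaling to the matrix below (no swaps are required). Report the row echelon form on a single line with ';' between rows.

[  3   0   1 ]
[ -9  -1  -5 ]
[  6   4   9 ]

REF = [3 0 1; 0 -1 -2; 0 0 -1]

Forward elimination:
R2 <- R2 - (-3)*R1:  [  0  -1  -2 ]
R3 <- R3 - (2)*R1:  [ 0  4  7 ]
R3 <- R3 - (-4)*R2:  [  0   0  -1 ]
Row echelon form:
[ 3   0   1 ]
[ 0  -1  -2 ]
[ 0   0  -1 ]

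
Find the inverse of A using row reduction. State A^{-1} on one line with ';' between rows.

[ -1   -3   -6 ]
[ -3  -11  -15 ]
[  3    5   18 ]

Gauss-Jordan on [A | I]:
R1 <- (1/-1)*R1:  [  1   3   6  |  -1   0   0 ]
R2 <- R2 - (-3)*R1:  [  0  -2   3  |  -3   1   0 ]
R3 <- R3 - (3)*R1:  [  0  -4   0  |   3   0   1 ]
R2 <- (1/-2)*R2:  [    0     1  -3/2  |   3/2  -1/2     0 ]
R1 <- R1 - (3)*R2:  [     1      0   21/2  |  -11/2    3/2      0 ]
R3 <- R3 - (-4)*R2:  [  0   0  -6  |   9  -2   1 ]
R3 <- (1/-6)*R3:  [    0     0     1  |  -3/2   1/3  -1/6 ]
R1 <- R1 - (21/2)*R3:  [    1     0     0  |  41/4    -2   7/4 ]
R2 <- R2 - (-3/2)*R3:  [    0     1     0  |  -3/4     0  -1/4 ]
Right block of [I | A^{-1}] is the inverse:
[ 41/4   -2   7/4 ]
[ -3/4    0  -1/4 ]
[ -3/2  1/3  -1/6 ]

inverse = [41/4 -2 7/4; -3/4 0 -1/4; -3/2 1/3 -1/6]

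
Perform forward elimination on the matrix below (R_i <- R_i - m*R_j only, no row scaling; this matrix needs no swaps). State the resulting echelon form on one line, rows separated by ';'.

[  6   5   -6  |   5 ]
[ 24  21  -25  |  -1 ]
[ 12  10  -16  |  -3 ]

Forward elimination:
R2 <- R2 - (4)*R1:  [   0    1   -1  -21 ]
R3 <- R3 - (2)*R1:  [   0    0   -4  -13 ]
Row echelon form:
[ 6  5  -6  |    5 ]
[ 0  1  -1  |  -21 ]
[ 0  0  -4  |  -13 ]

REF = [6 5 -6 5; 0 1 -1 -21; 0 0 -4 -13]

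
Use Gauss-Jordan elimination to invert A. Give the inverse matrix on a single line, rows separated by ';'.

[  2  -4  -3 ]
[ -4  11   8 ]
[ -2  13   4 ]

Gauss-Jordan on [A | I]:
R1 <- (1/2)*R1:  [    1    -2  -3/2  |   1/2     0     0 ]
R2 <- R2 - (-4)*R1:  [ 0  3  2  |  2  1  0 ]
R3 <- R3 - (-2)*R1:  [ 0  9  1  |  1  0  1 ]
R2 <- (1/3)*R2:  [   0    1  2/3  |  2/3  1/3    0 ]
R1 <- R1 - (-2)*R2:  [    1     0  -1/6  |  11/6   2/3     0 ]
R3 <- R3 - (9)*R2:  [  0   0  -5  |  -5  -3   1 ]
R3 <- (1/-5)*R3:  [    0     0     1  |     1   3/5  -1/5 ]
R1 <- R1 - (-1/6)*R3:  [     1      0      0  |      2  23/30  -1/30 ]
R2 <- R2 - (2/3)*R3:  [     0      1      0  |      0  -1/15   2/15 ]
Right block of [I | A^{-1}] is the inverse:
[ 2  23/30  -1/30 ]
[ 0  -1/15   2/15 ]
[ 1    3/5   -1/5 ]

inverse = [2 23/30 -1/30; 0 -1/15 2/15; 1 3/5 -1/5]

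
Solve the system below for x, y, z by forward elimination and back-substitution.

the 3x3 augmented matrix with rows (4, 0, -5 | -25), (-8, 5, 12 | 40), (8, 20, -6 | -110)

(0, -4, 5)

Forward elimination on [A|b]:
R2 <- R2 - (-2)*R1:  [   0    5    2  -10 ]
R3 <- R3 - (2)*R1:  [   0   20    4  -60 ]
R3 <- R3 - (4)*R2:  [   0    0   -4  -20 ]
Row echelon form:
[ 4  0  -5  |  -25 ]
[ 0  5   2  |  -10 ]
[ 0  0  -4  |  -20 ]
Back-substitution:
z = (-20) / -4 = 5
y = (-10 - (2)*(5)) / 5 = -4
x = (-25 - (-5)*(5)) / 4 = 0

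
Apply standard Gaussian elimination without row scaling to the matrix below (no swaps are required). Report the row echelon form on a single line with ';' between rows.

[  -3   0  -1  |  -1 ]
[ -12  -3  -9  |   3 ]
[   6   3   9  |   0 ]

REF = [-3 0 -1 -1; 0 -3 -5 7; 0 0 2 5]

Forward elimination:
R2 <- R2 - (4)*R1:  [  0  -3  -5   7 ]
R3 <- R3 - (-2)*R1:  [  0   3   7  -2 ]
R3 <- R3 - (-1)*R2:  [ 0  0  2  5 ]
Row echelon form:
[ -3   0  -1  |  -1 ]
[  0  -3  -5  |   7 ]
[  0   0   2  |   5 ]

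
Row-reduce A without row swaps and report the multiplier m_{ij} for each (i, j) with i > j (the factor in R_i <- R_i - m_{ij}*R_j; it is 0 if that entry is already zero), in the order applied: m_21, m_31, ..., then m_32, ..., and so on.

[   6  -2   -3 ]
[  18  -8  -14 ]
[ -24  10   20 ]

Forward elimination:
R2 <- R2 - (3)*R1:  [  0  -2  -5 ]
R3 <- R3 - (-4)*R1:  [ 0  2  8 ]
R3 <- R3 - (-1)*R2:  [ 0  0  3 ]
Multipliers (in order of application): m_{21} = 3, m_{31} = -4, m_{32} = -1

multipliers: 3, -4, -1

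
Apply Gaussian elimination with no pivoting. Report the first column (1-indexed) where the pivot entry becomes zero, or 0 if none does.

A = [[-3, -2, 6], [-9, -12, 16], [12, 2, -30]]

Naive forward elimination:
R2 <- R2 - (3)*R1:  [  0  -6  -2 ]
R3 <- R3 - (-4)*R1:  [  0  -6  -6 ]
R3 <- R3 - (1)*R2:  [  0   0  -4 ]
All pivots nonzero; naive elimination completes without hitting a zero pivot.

first zero-pivot column = 0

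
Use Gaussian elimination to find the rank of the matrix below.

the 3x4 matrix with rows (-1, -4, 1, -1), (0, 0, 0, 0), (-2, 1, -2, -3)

Row reduction:
R3 <- R3 - (2)*R1:  [  0   9  -4  -1 ]
R2 <-> R3   (pivot in column 2 was zero)
[ -1  -4   1  -1 ]
[  0   9  -4  -1 ]
[  0   0   0   0 ]
Row echelon form:
[ -1  -4   1  -1 ]
[  0   9  -4  -1 ]
[  0   0   0   0 ]
Nonzero rows / pivot columns: 2

rank(A) = 2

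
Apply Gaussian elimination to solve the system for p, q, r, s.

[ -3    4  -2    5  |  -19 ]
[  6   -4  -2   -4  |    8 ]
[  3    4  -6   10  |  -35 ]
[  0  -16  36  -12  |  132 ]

Forward elimination on [A|b]:
R2 <- R2 - (-2)*R1:  [   0    4   -6    6  -30 ]
R3 <- R3 - (-1)*R1:  [   0    8   -8   15  -54 ]
R3 <- R3 - (2)*R2:  [ 0  0  4  3  6 ]
R4 <- R4 - (-4)*R2:  [  0   0  12  12  12 ]
R4 <- R4 - (3)*R3:  [  0   0   0   3  -6 ]
Row echelon form:
[ -3  4  -2  5  |  -19 ]
[  0  4  -6  6  |  -30 ]
[  0  0   4  3  |    6 ]
[  0  0   0  3  |   -6 ]
Back-substitution:
s = (-6) / 3 = -2
r = (6 - (3)*(-2)) / 4 = 3
q = (-30 - (-6)*(3) - (6)*(-2)) / 4 = 0
p = (-19 - (4)*(0) - (-2)*(3) - (5)*(-2)) / -3 = 1

(1, 0, 3, -2)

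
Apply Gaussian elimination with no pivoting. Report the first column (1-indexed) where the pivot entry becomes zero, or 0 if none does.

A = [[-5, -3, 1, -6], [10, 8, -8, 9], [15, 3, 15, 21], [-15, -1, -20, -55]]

Naive forward elimination:
R2 <- R2 - (-2)*R1:  [  0   2  -6  -3 ]
R3 <- R3 - (-3)*R1:  [  0  -6  18   3 ]
R4 <- R4 - (3)*R1:  [   0    8  -23  -37 ]
R3 <- R3 - (-3)*R2:  [  0   0   0  -6 ]
R4 <- R4 - (4)*R2:  [   0    0    1  -25 ]
Matrix at this point:
[ -5  -3   1   -6 ]
[  0   2  -6   -3 ]
[  0   0   0   -6 ]
[  0   0   1  -25 ]
Pivot entry (3,3) is zero but row 4 has 1 in column 3 -> naive elimination stops; a row interchange (e.g. R3 <-> R4) would be required here.

first zero-pivot column = 3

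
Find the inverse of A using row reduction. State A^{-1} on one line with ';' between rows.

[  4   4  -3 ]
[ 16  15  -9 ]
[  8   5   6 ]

inverse = [-45/4 13/4 -3/4; 14 -4 1; 10/3 -1 1/3]

Gauss-Jordan on [A | I]:
R1 <- (1/4)*R1:  [    1     1  -3/4  |   1/4     0     0 ]
R2 <- R2 - (16)*R1:  [  0  -1   3  |  -4   1   0 ]
R3 <- R3 - (8)*R1:  [  0  -3  12  |  -2   0   1 ]
R2 <- (1/-1)*R2:  [  0   1  -3  |   4  -1   0 ]
R1 <- R1 - (1)*R2:  [     1      0    9/4  |  -15/4      1      0 ]
R3 <- R3 - (-3)*R2:  [  0   0   3  |  10  -3   1 ]
R3 <- (1/3)*R3:  [    0     0     1  |  10/3    -1   1/3 ]
R1 <- R1 - (9/4)*R3:  [     1      0      0  |  -45/4   13/4   -3/4 ]
R2 <- R2 - (-3)*R3:  [  0   1   0  |  14  -4   1 ]
Right block of [I | A^{-1}] is the inverse:
[ -45/4  13/4  -3/4 ]
[    14    -4     1 ]
[  10/3    -1   1/3 ]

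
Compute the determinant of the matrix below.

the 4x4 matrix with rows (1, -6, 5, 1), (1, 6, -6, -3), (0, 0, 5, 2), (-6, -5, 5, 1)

det(A) = -338

Forward elimination:
R2 <- R2 - (1)*R1:  [   0   12  -11   -4 ]
R4 <- R4 - (-6)*R1:  [   0  -41   35    7 ]
R4 <- R4 - (-41/12)*R2:  [      0       0  -31/12   -20/3 ]
R4 <- R4 - (-31/60)*R3:  [       0        0        0  -169/30 ]
Upper-triangular form:
[ 1  -6    5        1 ]
[ 0  12  -11       -4 ]
[ 0   0    5        2 ]
[ 0   0    0  -169/30 ]
det(A) = (-1)^0 * (1) * (12) * (5) * (-169/30) = -338  (0 row swaps -> sign +1)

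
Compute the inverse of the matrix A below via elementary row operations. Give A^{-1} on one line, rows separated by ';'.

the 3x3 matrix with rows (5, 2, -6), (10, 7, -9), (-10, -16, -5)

inverse = [179/75 -106/75 -8/25; -28/15 17/15 1/5; 6/5 -4/5 -1/5]

Gauss-Jordan on [A | I]:
R1 <- (1/5)*R1:  [    1   2/5  -6/5  |   1/5     0     0 ]
R2 <- R2 - (10)*R1:  [  0   3   3  |  -2   1   0 ]
R3 <- R3 - (-10)*R1:  [   0  -12  -17  |    2    0    1 ]
R2 <- (1/3)*R2:  [    0     1     1  |  -2/3   1/3     0 ]
R1 <- R1 - (2/5)*R2:  [     1      0   -8/5  |   7/15  -2/15      0 ]
R3 <- R3 - (-12)*R2:  [  0   0  -5  |  -6   4   1 ]
R3 <- (1/-5)*R3:  [    0     0     1  |   6/5  -4/5  -1/5 ]
R1 <- R1 - (-8/5)*R3:  [       1        0        0  |   179/75  -106/75    -8/25 ]
R2 <- R2 - (1)*R3:  [      0       1       0  |  -28/15   17/15     1/5 ]
Right block of [I | A^{-1}] is the inverse:
[ 179/75  -106/75  -8/25 ]
[ -28/15    17/15    1/5 ]
[    6/5     -4/5   -1/5 ]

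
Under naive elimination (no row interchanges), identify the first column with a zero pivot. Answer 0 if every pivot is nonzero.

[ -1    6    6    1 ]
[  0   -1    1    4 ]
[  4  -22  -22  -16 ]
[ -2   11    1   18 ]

Naive forward elimination:
R3 <- R3 - (-4)*R1:  [   0    2    2  -12 ]
R4 <- R4 - (2)*R1:  [   0   -1  -11   16 ]
R3 <- R3 - (-2)*R2:  [  0   0   4  -4 ]
R4 <- R4 - (1)*R2:  [   0    0  -12   12 ]
R4 <- R4 - (-3)*R3:  [ 0  0  0  0 ]
Matrix at this point:
[ -1   6  6   1 ]
[  0  -1  1   4 ]
[  0   0  4  -4 ]
[  0   0  0   0 ]
Pivot entry (4,4) in the last row is zero and there are no rows below to swap with -> zero pivot in column 4 (A is singular).

first zero-pivot column = 4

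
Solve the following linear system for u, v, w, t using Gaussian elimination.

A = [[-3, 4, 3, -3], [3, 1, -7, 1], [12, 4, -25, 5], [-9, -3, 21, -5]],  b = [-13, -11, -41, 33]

Forward elimination on [A|b]:
R2 <- R2 - (-1)*R1:  [   0    5   -4   -2  -24 ]
R3 <- R3 - (-4)*R1:  [   0   20  -13   -7  -93 ]
R4 <- R4 - (3)*R1:  [   0  -15   12    4   72 ]
R3 <- R3 - (4)*R2:  [ 0  0  3  1  3 ]
R4 <- R4 - (-3)*R2:  [  0   0   0  -2   0 ]
Row echelon form:
[ -3  4   3  -3  |  -13 ]
[  0  5  -4  -2  |  -24 ]
[  0  0   3   1  |    3 ]
[  0  0   0  -2  |    0 ]
Back-substitution:
t = (0) / -2 = 0
w = (3 - (1)*(0)) / 3 = 1
v = (-24 - (-4)*(1) - (-2)*(0)) / 5 = -4
u = (-13 - (4)*(-4) - (3)*(1) - (-3)*(0)) / -3 = 0

(0, -4, 1, 0)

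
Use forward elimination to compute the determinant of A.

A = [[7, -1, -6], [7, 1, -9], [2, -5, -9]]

Forward elimination:
R2 <- R2 - (1)*R1:  [  0   2  -3 ]
R3 <- R3 - (2/7)*R1:  [     0  -33/7  -51/7 ]
R3 <- R3 - (-33/14)*R2:  [       0        0  -201/14 ]
Upper-triangular form:
[ 7  -1       -6 ]
[ 0   2       -3 ]
[ 0   0  -201/14 ]
det(A) = (-1)^0 * (7) * (2) * (-201/14) = -201  (0 row swaps -> sign +1)

det(A) = -201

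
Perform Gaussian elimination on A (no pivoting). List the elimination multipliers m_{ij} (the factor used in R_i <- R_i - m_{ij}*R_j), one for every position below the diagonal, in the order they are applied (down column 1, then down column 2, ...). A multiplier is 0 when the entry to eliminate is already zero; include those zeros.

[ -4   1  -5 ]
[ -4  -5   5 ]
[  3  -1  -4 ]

Forward elimination:
R2 <- R2 - (1)*R1:  [  0  -6  10 ]
R3 <- R3 - (-3/4)*R1:  [     0   -1/4  -31/4 ]
R3 <- R3 - (1/24)*R2:  [     0      0  -49/6 ]
Multipliers (in order of application): m_{21} = 1, m_{31} = -3/4, m_{32} = 1/24

multipliers: 1, -3/4, 1/24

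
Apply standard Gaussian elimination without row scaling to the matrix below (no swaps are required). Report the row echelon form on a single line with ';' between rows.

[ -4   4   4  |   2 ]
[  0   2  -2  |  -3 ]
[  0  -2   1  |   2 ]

Forward elimination:
R3 <- R3 - (-1)*R2:  [  0   0  -1  -1 ]
Row echelon form:
[ -4  4   4  |   2 ]
[  0  2  -2  |  -3 ]
[  0  0  -1  |  -1 ]

REF = [-4 4 4 2; 0 2 -2 -3; 0 0 -1 -1]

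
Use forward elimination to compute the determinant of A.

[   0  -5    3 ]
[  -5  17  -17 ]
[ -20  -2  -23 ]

Forward elimination:
R1 <-> R2   (pivot in column 1 was zero)
[  -5  17  -17 ]
[   0  -5    3 ]
[ -20  -2  -23 ]
R3 <- R3 - (4)*R1:  [   0  -70   45 ]
R3 <- R3 - (14)*R2:  [ 0  0  3 ]
Upper-triangular form:
[ -5  17  -17 ]
[  0  -5    3 ]
[  0   0    3 ]
det(A) = (-1)^1 * (-5) * (-5) * (3) = -75  (1 row swap -> sign -1)

det(A) = -75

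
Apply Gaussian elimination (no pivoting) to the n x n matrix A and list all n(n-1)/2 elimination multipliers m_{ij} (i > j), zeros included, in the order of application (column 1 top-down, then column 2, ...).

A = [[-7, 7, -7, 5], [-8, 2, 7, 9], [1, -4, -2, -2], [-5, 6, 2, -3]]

Forward elimination:
R2 <- R2 - (8/7)*R1:  [    0    -6    15  23/7 ]
R3 <- R3 - (-1/7)*R1:  [    0    -3    -3  -9/7 ]
R4 <- R4 - (5/7)*R1:  [     0      1      7  -46/7 ]
R3 <- R3 - (1/2)*R2:  [      0       0   -21/2  -41/14 ]
R4 <- R4 - (-1/6)*R2:  [       0        0     19/2  -253/42 ]
R4 <- R4 - (-19/21)*R3:  [       0        0        0  -425/49 ]
Multipliers (in order of application): m_{21} = 8/7, m_{31} = -1/7, m_{41} = 5/7, m_{32} = 1/2, m_{42} = -1/6, m_{43} = -19/21

multipliers: 8/7, -1/7, 5/7, 1/2, -1/6, -19/21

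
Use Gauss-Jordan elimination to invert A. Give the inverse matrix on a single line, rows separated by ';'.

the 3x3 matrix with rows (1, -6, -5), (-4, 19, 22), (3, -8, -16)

Gauss-Jordan on [A | I]:
R2 <- R2 - (-4)*R1:  [  0  -5   2  |   4   1   0 ]
R3 <- R3 - (3)*R1:  [  0  10  -1  |  -3   0   1 ]
R2 <- (1/-5)*R2:  [    0     1  -2/5  |  -4/5  -1/5     0 ]
R1 <- R1 - (-6)*R2:  [     1      0  -37/5  |  -19/5   -6/5      0 ]
R3 <- R3 - (10)*R2:  [ 0  0  3  |  5  2  1 ]
R3 <- (1/3)*R3:  [   0    0    1  |  5/3  2/3  1/3 ]
R1 <- R1 - (-37/5)*R3:  [      1       0       0  |  128/15   56/15   37/15 ]
R2 <- R2 - (-2/5)*R3:  [     0      1      0  |  -2/15   1/15   2/15 ]
Right block of [I | A^{-1}] is the inverse:
[ 128/15  56/15  37/15 ]
[  -2/15   1/15   2/15 ]
[    5/3    2/3    1/3 ]

inverse = [128/15 56/15 37/15; -2/15 1/15 2/15; 5/3 2/3 1/3]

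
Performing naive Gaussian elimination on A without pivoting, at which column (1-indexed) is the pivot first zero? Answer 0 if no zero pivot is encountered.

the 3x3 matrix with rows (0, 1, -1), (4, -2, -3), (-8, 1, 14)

first zero-pivot column = 1

Naive forward elimination:
Pivot entry (1,1) is zero but row 2 has 4 in column 1 -> naive elimination stops; a row interchange (e.g. R1 <-> R2) would be required here.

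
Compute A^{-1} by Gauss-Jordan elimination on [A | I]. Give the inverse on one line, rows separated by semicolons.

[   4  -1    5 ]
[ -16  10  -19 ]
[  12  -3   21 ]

inverse = [17/16 1/24 -31/144; 3/4 1/6 -1/36; -1/2 0 1/6]

Gauss-Jordan on [A | I]:
R1 <- (1/4)*R1:  [    1  -1/4   5/4  |   1/4     0     0 ]
R2 <- R2 - (-16)*R1:  [ 0  6  1  |  4  1  0 ]
R3 <- R3 - (12)*R1:  [  0   0   6  |  -3   0   1 ]
R2 <- (1/6)*R2:  [   0    1  1/6  |  2/3  1/6    0 ]
R1 <- R1 - (-1/4)*R2:  [     1      0  31/24  |   5/12   1/24      0 ]
R3 <- (1/6)*R3:  [    0     0     1  |  -1/2     0   1/6 ]
R1 <- R1 - (31/24)*R3:  [       1        0        0  |    17/16     1/24  -31/144 ]
R2 <- R2 - (1/6)*R3:  [     0      1      0  |    3/4    1/6  -1/36 ]
Right block of [I | A^{-1}] is the inverse:
[ 17/16  1/24  -31/144 ]
[   3/4   1/6    -1/36 ]
[  -1/2     0      1/6 ]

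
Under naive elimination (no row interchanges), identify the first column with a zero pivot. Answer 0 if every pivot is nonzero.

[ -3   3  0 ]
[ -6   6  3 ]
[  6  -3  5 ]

Naive forward elimination:
R2 <- R2 - (2)*R1:  [ 0  0  3 ]
R3 <- R3 - (-2)*R1:  [ 0  3  5 ]
Matrix at this point:
[ -3  3  0 ]
[  0  0  3 ]
[  0  3  5 ]
Pivot entry (2,2) is zero but row 3 has 3 in column 2 -> naive elimination stops; a row interchange (e.g. R2 <-> R3) would be required here.

first zero-pivot column = 2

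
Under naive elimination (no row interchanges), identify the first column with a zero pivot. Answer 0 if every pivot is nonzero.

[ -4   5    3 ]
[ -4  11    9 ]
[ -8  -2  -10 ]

first zero-pivot column = 0

Naive forward elimination:
R2 <- R2 - (1)*R1:  [ 0  6  6 ]
R3 <- R3 - (2)*R1:  [   0  -12  -16 ]
R3 <- R3 - (-2)*R2:  [  0   0  -4 ]
All pivots nonzero; naive elimination completes without hitting a zero pivot.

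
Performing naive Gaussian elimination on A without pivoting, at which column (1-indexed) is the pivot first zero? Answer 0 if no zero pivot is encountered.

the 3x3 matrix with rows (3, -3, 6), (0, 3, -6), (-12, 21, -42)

Naive forward elimination:
R3 <- R3 - (-4)*R1:  [   0    9  -18 ]
R3 <- R3 - (3)*R2:  [ 0  0  0 ]
Matrix at this point:
[ 3  -3   6 ]
[ 0   3  -6 ]
[ 0   0   0 ]
Pivot entry (3,3) in the last row is zero and there are no rows below to swap with -> zero pivot in column 3 (A is singular).

first zero-pivot column = 3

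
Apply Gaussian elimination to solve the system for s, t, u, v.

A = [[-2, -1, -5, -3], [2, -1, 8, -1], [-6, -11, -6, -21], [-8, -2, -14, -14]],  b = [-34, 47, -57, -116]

(3, -3, 5, 2)

Forward elimination on [A|b]:
R2 <- R2 - (-1)*R1:  [  0  -2   3  -4  13 ]
R3 <- R3 - (3)*R1:  [   0   -8    9  -12   45 ]
R4 <- R4 - (4)*R1:  [  0   2   6  -2  20 ]
R3 <- R3 - (4)*R2:  [  0   0  -3   4  -7 ]
R4 <- R4 - (-1)*R2:  [  0   0   9  -6  33 ]
R4 <- R4 - (-3)*R3:  [  0   0   0   6  12 ]
Row echelon form:
[ -2  -1  -5  -3  |  -34 ]
[  0  -2   3  -4  |   13 ]
[  0   0  -3   4  |   -7 ]
[  0   0   0   6  |   12 ]
Back-substitution:
v = (12) / 6 = 2
u = (-7 - (4)*(2)) / -3 = 5
t = (13 - (3)*(5) - (-4)*(2)) / -2 = -3
s = (-34 - (-1)*(-3) - (-5)*(5) - (-3)*(2)) / -2 = 3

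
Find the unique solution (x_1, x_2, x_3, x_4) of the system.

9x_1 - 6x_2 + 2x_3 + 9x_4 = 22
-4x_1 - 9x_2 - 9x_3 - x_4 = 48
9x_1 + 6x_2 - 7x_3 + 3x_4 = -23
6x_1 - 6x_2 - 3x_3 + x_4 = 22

Forward elimination on [A|b]:
R2 <- R2 - (-4/9)*R1:  [     0  -35/3  -73/9      3  520/9 ]
R3 <- R3 - (1)*R1:  [   0   12   -9   -6  -45 ]
R4 <- R4 - (2/3)*R1:  [     0     -2  -13/3     -5   22/3 ]
R3 <- R3 - (-36/35)*R2:  [       0        0  -607/35  -102/35    101/7 ]
R4 <- R4 - (6/35)*R2:  [       0        0  -103/35  -193/35    -18/7 ]
R4 <- R4 - (103/607)*R3:  [         0          0          0  -3047/607  -3047/607 ]
Row echelon form:
[ 9     -6        2          9  |         22 ]
[ 0  -35/3    -73/9          3  |      520/9 ]
[ 0      0  -607/35    -102/35  |      101/7 ]
[ 0      0        0  -3047/607  |  -3047/607 ]
Back-substitution:
x_4 = (-3047/607) / (-3047/607) = 1
x_3 = (101/7 - (-102/35)*(1)) / (-607/35) = -1
x_2 = (520/9 - (-73/9)*(-1) - (3)*(1)) / (-35/3) = -4
x_1 = (22 - (-6)*(-4) - (2)*(-1) - (9)*(1)) / 9 = -1

(-1, -4, -1, 1)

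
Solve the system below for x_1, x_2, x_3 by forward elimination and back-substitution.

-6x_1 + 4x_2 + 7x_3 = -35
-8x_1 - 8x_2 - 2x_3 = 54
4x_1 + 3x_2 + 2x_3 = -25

(-1, -5, -3)

Forward elimination on [A|b]:
R2 <- R2 - (4/3)*R1:  [     0  -40/3  -34/3  302/3 ]
R3 <- R3 - (-2/3)*R1:  [      0    17/3    20/3  -145/3 ]
R3 <- R3 - (-17/40)*R2:  [       0        0    37/20  -111/20 ]
Row echelon form:
[ -6      4      7  |      -35 ]
[  0  -40/3  -34/3  |    302/3 ]
[  0      0  37/20  |  -111/20 ]
Back-substitution:
x_3 = (-111/20) / (37/20) = -3
x_2 = (302/3 - (-34/3)*(-3)) / (-40/3) = -5
x_1 = (-35 - (4)*(-5) - (7)*(-3)) / -6 = -1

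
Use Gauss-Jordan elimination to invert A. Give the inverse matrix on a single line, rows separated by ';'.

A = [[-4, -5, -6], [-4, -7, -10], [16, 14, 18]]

Gauss-Jordan on [A | I]:
R1 <- (1/-4)*R1:  [    1   5/4   3/2  |  -1/4     0     0 ]
R2 <- R2 - (-4)*R1:  [  0  -2  -4  |  -1   1   0 ]
R3 <- R3 - (16)*R1:  [  0  -6  -6  |   4   0   1 ]
R2 <- (1/-2)*R2:  [    0     1     2  |   1/2  -1/2     0 ]
R1 <- R1 - (5/4)*R2:  [    1     0    -1  |  -7/8   5/8     0 ]
R3 <- R3 - (-6)*R2:  [  0   0   6  |   7  -3   1 ]
R3 <- (1/6)*R3:  [    0     0     1  |   7/6  -1/2   1/6 ]
R1 <- R1 - (-1)*R3:  [    1     0     0  |  7/24   1/8   1/6 ]
R2 <- R2 - (2)*R3:  [     0      1      0  |  -11/6    1/2   -1/3 ]
Right block of [I | A^{-1}] is the inverse:
[  7/24   1/8   1/6 ]
[ -11/6   1/2  -1/3 ]
[   7/6  -1/2   1/6 ]

inverse = [7/24 1/8 1/6; -11/6 1/2 -1/3; 7/6 -1/2 1/6]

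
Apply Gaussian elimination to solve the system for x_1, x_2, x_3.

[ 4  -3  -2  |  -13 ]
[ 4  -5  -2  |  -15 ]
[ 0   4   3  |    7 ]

Forward elimination on [A|b]:
R2 <- R2 - (1)*R1:  [  0  -2   0  -2 ]
R3 <- R3 - (-2)*R2:  [ 0  0  3  3 ]
Row echelon form:
[ 4  -3  -2  |  -13 ]
[ 0  -2   0  |   -2 ]
[ 0   0   3  |    3 ]
Back-substitution:
x_3 = (3) / 3 = 1
x_2 = (-2) / -2 = 1
x_1 = (-13 - (-3)*(1) - (-2)*(1)) / 4 = -2

(-2, 1, 1)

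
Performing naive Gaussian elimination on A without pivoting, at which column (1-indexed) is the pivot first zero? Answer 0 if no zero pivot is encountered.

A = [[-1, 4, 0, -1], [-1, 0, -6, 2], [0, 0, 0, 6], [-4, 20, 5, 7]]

Naive forward elimination:
R2 <- R2 - (1)*R1:  [  0  -4  -6   3 ]
R4 <- R4 - (4)*R1:  [  0   4   5  11 ]
R4 <- R4 - (-1)*R2:  [  0   0  -1  14 ]
Matrix at this point:
[ -1   4   0  -1 ]
[  0  -4  -6   3 ]
[  0   0   0   6 ]
[  0   0  -1  14 ]
Pivot entry (3,3) is zero but row 4 has -1 in column 3 -> naive elimination stops; a row interchange (e.g. R3 <-> R4) would be required here.

first zero-pivot column = 3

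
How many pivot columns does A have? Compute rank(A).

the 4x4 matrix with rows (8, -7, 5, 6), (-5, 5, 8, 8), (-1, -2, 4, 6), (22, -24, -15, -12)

rank(A) = 3

Row reduction:
R2 <- R2 - (-5/8)*R1:  [    0   5/8  89/8  47/4 ]
R3 <- R3 - (-1/8)*R1:  [     0  -23/8   37/8   27/4 ]
R4 <- R4 - (11/4)*R1:  [      0   -19/4  -115/4   -57/2 ]
R3 <- R3 - (-23/5)*R2:  [     0      0  279/5  304/5 ]
R4 <- R4 - (-38/5)*R2:  [     0      0  279/5  304/5 ]
R4 <- R4 - (1)*R3:  [ 0  0  0  0 ]
Row echelon form:
[ 8   -7      5      6 ]
[ 0  5/8   89/8   47/4 ]
[ 0    0  279/5  304/5 ]
[ 0    0      0      0 ]
Nonzero rows / pivot columns: 3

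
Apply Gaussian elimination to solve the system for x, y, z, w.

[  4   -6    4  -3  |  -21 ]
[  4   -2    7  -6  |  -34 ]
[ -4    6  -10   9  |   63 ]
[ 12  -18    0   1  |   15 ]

(4, 2, -4, 3)

Forward elimination on [A|b]:
R2 <- R2 - (1)*R1:  [   0    4    3   -3  -13 ]
R3 <- R3 - (-1)*R1:  [  0   0  -6   6  42 ]
R4 <- R4 - (3)*R1:  [   0    0  -12   10   78 ]
R4 <- R4 - (2)*R3:  [  0   0   0  -2  -6 ]
Row echelon form:
[ 4  -6   4  -3  |  -21 ]
[ 0   4   3  -3  |  -13 ]
[ 0   0  -6   6  |   42 ]
[ 0   0   0  -2  |   -6 ]
Back-substitution:
w = (-6) / -2 = 3
z = (42 - (6)*(3)) / -6 = -4
y = (-13 - (3)*(-4) - (-3)*(3)) / 4 = 2
x = (-21 - (-6)*(2) - (4)*(-4) - (-3)*(3)) / 4 = 4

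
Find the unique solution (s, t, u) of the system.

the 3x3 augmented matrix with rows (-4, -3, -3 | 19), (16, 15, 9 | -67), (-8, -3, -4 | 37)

(-4, 1, -2)

Forward elimination on [A|b]:
R2 <- R2 - (-4)*R1:  [  0   3  -3   9 ]
R3 <- R3 - (2)*R1:  [  0   3   2  -1 ]
R3 <- R3 - (1)*R2:  [   0    0    5  -10 ]
Row echelon form:
[ -4  -3  -3  |   19 ]
[  0   3  -3  |    9 ]
[  0   0   5  |  -10 ]
Back-substitution:
u = (-10) / 5 = -2
t = (9 - (-3)*(-2)) / 3 = 1
s = (19 - (-3)*(1) - (-3)*(-2)) / -4 = -4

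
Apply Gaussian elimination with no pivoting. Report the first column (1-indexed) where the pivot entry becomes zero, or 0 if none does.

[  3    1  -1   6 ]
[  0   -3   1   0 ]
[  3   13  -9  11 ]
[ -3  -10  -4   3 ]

Naive forward elimination:
R3 <- R3 - (1)*R1:  [  0  12  -8   5 ]
R4 <- R4 - (-1)*R1:  [  0  -9  -5   9 ]
R3 <- R3 - (-4)*R2:  [  0   0  -4   5 ]
R4 <- R4 - (3)*R2:  [  0   0  -8   9 ]
R4 <- R4 - (2)*R3:  [  0   0   0  -1 ]
All pivots nonzero; naive elimination completes without hitting a zero pivot.

first zero-pivot column = 0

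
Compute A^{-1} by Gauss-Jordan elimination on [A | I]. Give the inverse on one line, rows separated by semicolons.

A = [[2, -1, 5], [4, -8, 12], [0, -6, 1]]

inverse = [16/3 -29/12 7/3; -1/3 1/6 -1/3; -2 1 -1]

Gauss-Jordan on [A | I]:
R1 <- (1/2)*R1:  [    1  -1/2   5/2  |   1/2     0     0 ]
R2 <- R2 - (4)*R1:  [  0  -6   2  |  -2   1   0 ]
R2 <- (1/-6)*R2:  [    0     1  -1/3  |   1/3  -1/6     0 ]
R1 <- R1 - (-1/2)*R2:  [     1      0    7/3  |    2/3  -1/12      0 ]
R3 <- R3 - (-6)*R2:  [  0   0  -1  |   2  -1   1 ]
R3 <- (1/-1)*R3:  [  0   0   1  |  -2   1  -1 ]
R1 <- R1 - (7/3)*R3:  [      1       0       0  |    16/3  -29/12     7/3 ]
R2 <- R2 - (-1/3)*R3:  [    0     1     0  |  -1/3   1/6  -1/3 ]
Right block of [I | A^{-1}] is the inverse:
[ 16/3  -29/12   7/3 ]
[ -1/3     1/6  -1/3 ]
[   -2       1    -1 ]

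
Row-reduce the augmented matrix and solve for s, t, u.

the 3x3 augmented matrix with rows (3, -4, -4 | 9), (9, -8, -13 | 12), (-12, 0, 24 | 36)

(3, -3, 3)

Forward elimination on [A|b]:
R2 <- R2 - (3)*R1:  [   0    4   -1  -15 ]
R3 <- R3 - (-4)*R1:  [   0  -16    8   72 ]
R3 <- R3 - (-4)*R2:  [  0   0   4  12 ]
Row echelon form:
[ 3  -4  -4  |    9 ]
[ 0   4  -1  |  -15 ]
[ 0   0   4  |   12 ]
Back-substitution:
u = (12) / 4 = 3
t = (-15 - (-1)*(3)) / 4 = -3
s = (9 - (-4)*(-3) - (-4)*(3)) / 3 = 3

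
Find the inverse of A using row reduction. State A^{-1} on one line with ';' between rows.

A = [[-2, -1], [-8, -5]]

Gauss-Jordan on [A | I]:
R1 <- (1/-2)*R1:  [    1   1/2  |  -1/2     0 ]
R2 <- R2 - (-8)*R1:  [  0  -1  |  -4   1 ]
R2 <- (1/-1)*R2:  [  0   1  |   4  -1 ]
R1 <- R1 - (1/2)*R2:  [    1     0  |  -5/2   1/2 ]
Right block of [I | A^{-1}] is the inverse:
[ -5/2  1/2 ]
[    4   -1 ]

inverse = [-5/2 1/2; 4 -1]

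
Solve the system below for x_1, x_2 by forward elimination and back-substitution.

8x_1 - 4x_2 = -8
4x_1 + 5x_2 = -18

(-2, -2)

Forward elimination on [A|b]:
R2 <- R2 - (1/2)*R1:  [   0    7  -14 ]
Row echelon form:
[ 8  -4  |   -8 ]
[ 0   7  |  -14 ]
Back-substitution:
x_2 = (-14) / 7 = -2
x_1 = (-8 - (-4)*(-2)) / 8 = -2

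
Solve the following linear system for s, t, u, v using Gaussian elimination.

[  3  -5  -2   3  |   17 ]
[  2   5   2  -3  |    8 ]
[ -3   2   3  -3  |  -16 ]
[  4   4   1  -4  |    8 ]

(5, 1, 4, 5)

Forward elimination on [A|b]:
R2 <- R2 - (2/3)*R1:  [     0   25/3   10/3     -5  -10/3 ]
R3 <- R3 - (-1)*R1:  [  0  -3   1   0   1 ]
R4 <- R4 - (4/3)*R1:  [     0   32/3   11/3     -8  -44/3 ]
R3 <- R3 - (-9/25)*R2:  [    0     0  11/5  -9/5  -1/5 ]
R4 <- R4 - (32/25)*R2:  [     0      0   -3/5   -8/5  -52/5 ]
R4 <- R4 - (-3/11)*R3:  [       0        0        0   -23/11  -115/11 ]
Row echelon form:
[ 3    -5    -2       3  |       17 ]
[ 0  25/3  10/3      -5  |    -10/3 ]
[ 0     0  11/5    -9/5  |     -1/5 ]
[ 0     0     0  -23/11  |  -115/11 ]
Back-substitution:
v = (-115/11) / (-23/11) = 5
u = (-1/5 - (-9/5)*(5)) / (11/5) = 4
t = (-10/3 - (10/3)*(4) - (-5)*(5)) / (25/3) = 1
s = (17 - (-5)*(1) - (-2)*(4) - (3)*(5)) / 3 = 5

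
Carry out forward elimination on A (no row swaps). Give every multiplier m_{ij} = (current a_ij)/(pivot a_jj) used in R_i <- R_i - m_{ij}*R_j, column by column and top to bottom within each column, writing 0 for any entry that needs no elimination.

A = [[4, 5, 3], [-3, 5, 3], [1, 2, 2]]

multipliers: -3/4, 1/4, 3/35

Forward elimination:
R2 <- R2 - (-3/4)*R1:  [    0  35/4  21/4 ]
R3 <- R3 - (1/4)*R1:  [   0  3/4  5/4 ]
R3 <- R3 - (3/35)*R2:  [   0    0  4/5 ]
Multipliers (in order of application): m_{21} = -3/4, m_{31} = 1/4, m_{32} = 3/35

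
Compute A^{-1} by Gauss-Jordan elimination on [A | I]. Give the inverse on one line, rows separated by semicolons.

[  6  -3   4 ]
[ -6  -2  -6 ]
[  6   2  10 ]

inverse = [1/15 -19/60 -13/60; -1/5 -3/10 -1/10; 0 1/4 1/4]

Gauss-Jordan on [A | I]:
R1 <- (1/6)*R1:  [    1  -1/2   2/3  |   1/6     0     0 ]
R2 <- R2 - (-6)*R1:  [  0  -5  -2  |   1   1   0 ]
R3 <- R3 - (6)*R1:  [  0   5   6  |  -1   0   1 ]
R2 <- (1/-5)*R2:  [    0     1   2/5  |  -1/5  -1/5     0 ]
R1 <- R1 - (-1/2)*R2:  [     1      0  13/15  |   1/15  -1/10      0 ]
R3 <- R3 - (5)*R2:  [ 0  0  4  |  0  1  1 ]
R3 <- (1/4)*R3:  [   0    0    1  |    0  1/4  1/4 ]
R1 <- R1 - (13/15)*R3:  [      1       0       0  |    1/15  -19/60  -13/60 ]
R2 <- R2 - (2/5)*R3:  [     0      1      0  |   -1/5  -3/10  -1/10 ]
Right block of [I | A^{-1}] is the inverse:
[ 1/15  -19/60  -13/60 ]
[ -1/5   -3/10   -1/10 ]
[    0     1/4     1/4 ]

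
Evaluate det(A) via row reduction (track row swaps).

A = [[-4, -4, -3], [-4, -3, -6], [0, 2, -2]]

det(A) = -16

Forward elimination:
R2 <- R2 - (1)*R1:  [  0   1  -3 ]
R3 <- R3 - (2)*R2:  [ 0  0  4 ]
Upper-triangular form:
[ -4  -4  -3 ]
[  0   1  -3 ]
[  0   0   4 ]
det(A) = (-1)^0 * (-4) * (1) * (4) = -16  (0 row swaps -> sign +1)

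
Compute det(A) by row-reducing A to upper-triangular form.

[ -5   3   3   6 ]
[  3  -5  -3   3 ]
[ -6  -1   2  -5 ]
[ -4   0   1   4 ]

Forward elimination:
R2 <- R2 - (-3/5)*R1:  [     0  -16/5   -6/5   33/5 ]
R3 <- R3 - (6/5)*R1:  [     0  -23/5   -8/5  -61/5 ]
R4 <- R4 - (4/5)*R1:  [     0  -12/5   -7/5   -4/5 ]
R3 <- R3 - (23/16)*R2:  [       0        0      1/8  -347/16 ]
R4 <- R4 - (3/4)*R2:  [     0      0   -1/2  -23/4 ]
R4 <- R4 - (-4)*R3:  [      0       0       0  -185/2 ]
Upper-triangular form:
[ -5      3     3        6 ]
[  0  -16/5  -6/5     33/5 ]
[  0      0   1/8  -347/16 ]
[  0      0     0   -185/2 ]
det(A) = (-1)^0 * (-5) * (-16/5) * (1/8) * (-185/2) = -185  (0 row swaps -> sign +1)

det(A) = -185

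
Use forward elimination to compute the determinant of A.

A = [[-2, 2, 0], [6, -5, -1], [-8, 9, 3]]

det(A) = -8

Forward elimination:
R2 <- R2 - (-3)*R1:  [  0   1  -1 ]
R3 <- R3 - (4)*R1:  [ 0  1  3 ]
R3 <- R3 - (1)*R2:  [ 0  0  4 ]
Upper-triangular form:
[ -2  2   0 ]
[  0  1  -1 ]
[  0  0   4 ]
det(A) = (-1)^0 * (-2) * (1) * (4) = -8  (0 row swaps -> sign +1)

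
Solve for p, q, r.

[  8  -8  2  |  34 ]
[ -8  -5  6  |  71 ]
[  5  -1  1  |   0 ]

Forward elimination on [A|b]:
R2 <- R2 - (-1)*R1:  [   0  -13    8  105 ]
R3 <- R3 - (5/8)*R1:  [     0      4   -1/4  -85/4 ]
R3 <- R3 - (-4/13)*R2:  [      0       0  115/52  575/52 ]
Row echelon form:
[ 8   -8       2  |      34 ]
[ 0  -13       8  |     105 ]
[ 0    0  115/52  |  575/52 ]
Back-substitution:
r = (575/52) / (115/52) = 5
q = (105 - (8)*(5)) / -13 = -5
p = (34 - (-8)*(-5) - (2)*(5)) / 8 = -2

(-2, -5, 5)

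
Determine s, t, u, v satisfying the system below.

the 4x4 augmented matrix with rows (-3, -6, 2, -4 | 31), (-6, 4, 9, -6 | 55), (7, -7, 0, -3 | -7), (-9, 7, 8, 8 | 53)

Forward elimination on [A|b]:
R2 <- R2 - (2)*R1:  [  0  16   5   2  -7 ]
R3 <- R3 - (-7/3)*R1:  [     0    -21   14/3  -37/3  196/3 ]
R4 <- R4 - (3)*R1:  [   0   25    2   20  -40 ]
R3 <- R3 - (-21/16)*R2:  [       0        0   539/48  -233/24  2695/48 ]
R4 <- R4 - (25/16)*R2:  [       0        0   -93/16    135/8  -465/16 ]
R4 <- R4 - (-279/539)*R3:  [        0         0         0  6387/539         0 ]
Row echelon form:
[ -3  -6       2        -4  |       31 ]
[  0  16       5         2  |       -7 ]
[  0   0  539/48   -233/24  |  2695/48 ]
[  0   0       0  6387/539  |        0 ]
Back-substitution:
v = (0) / (6387/539) = 0
u = (2695/48 - (-233/24)*(0)) / (539/48) = 5
t = (-7 - (5)*(5) - (2)*(0)) / 16 = -2
s = (31 - (-6)*(-2) - (2)*(5) - (-4)*(0)) / -3 = -3

(-3, -2, 5, 0)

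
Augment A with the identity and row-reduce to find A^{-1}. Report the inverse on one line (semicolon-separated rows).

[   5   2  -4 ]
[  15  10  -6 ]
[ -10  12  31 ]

inverse = [-191/10 11/2 -7/5; 81/4 -23/4 3/2; -14 4 -1]

Gauss-Jordan on [A | I]:
R1 <- (1/5)*R1:  [    1   2/5  -4/5  |   1/5     0     0 ]
R2 <- R2 - (15)*R1:  [  0   4   6  |  -3   1   0 ]
R3 <- R3 - (-10)*R1:  [  0  16  23  |   2   0   1 ]
R2 <- (1/4)*R2:  [    0     1   3/2  |  -3/4   1/4     0 ]
R1 <- R1 - (2/5)*R2:  [     1      0   -7/5  |    1/2  -1/10      0 ]
R3 <- R3 - (16)*R2:  [  0   0  -1  |  14  -4   1 ]
R3 <- (1/-1)*R3:  [   0    0    1  |  -14    4   -1 ]
R1 <- R1 - (-7/5)*R3:  [       1        0        0  |  -191/10     11/2     -7/5 ]
R2 <- R2 - (3/2)*R3:  [     0      1      0  |   81/4  -23/4    3/2 ]
Right block of [I | A^{-1}] is the inverse:
[ -191/10   11/2  -7/5 ]
[    81/4  -23/4   3/2 ]
[     -14      4    -1 ]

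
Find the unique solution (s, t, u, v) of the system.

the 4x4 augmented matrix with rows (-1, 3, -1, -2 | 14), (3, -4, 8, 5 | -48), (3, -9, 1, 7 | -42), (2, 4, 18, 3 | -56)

Forward elimination on [A|b]:
R2 <- R2 - (-3)*R1:  [  0   5   5  -1  -6 ]
R3 <- R3 - (-3)*R1:  [  0   0  -2   1   0 ]
R4 <- R4 - (-2)*R1:  [   0   10   16   -1  -28 ]
R4 <- R4 - (2)*R2:  [   0    0    6    1  -16 ]
R4 <- R4 - (-3)*R3:  [   0    0    0    4  -16 ]
Row echelon form:
[ -1  3  -1  -2  |   14 ]
[  0  5   5  -1  |   -6 ]
[  0  0  -2   1  |    0 ]
[  0  0   0   4  |  -16 ]
Back-substitution:
v = (-16) / 4 = -4
u = (0 - (1)*(-4)) / -2 = -2
t = (-6 - (5)*(-2) - (-1)*(-4)) / 5 = 0
s = (14 - (3)*(0) - (-1)*(-2) - (-2)*(-4)) / -1 = -4

(-4, 0, -2, -4)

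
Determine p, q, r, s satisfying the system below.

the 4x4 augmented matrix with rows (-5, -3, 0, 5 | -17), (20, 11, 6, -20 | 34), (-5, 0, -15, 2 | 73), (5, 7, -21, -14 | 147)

(0, 4, -5, -1)

Forward elimination on [A|b]:
R2 <- R2 - (-4)*R1:  [   0   -1    6    0  -34 ]
R3 <- R3 - (1)*R1:  [   0    3  -15   -3   90 ]
R4 <- R4 - (-1)*R1:  [   0    4  -21   -9  130 ]
R3 <- R3 - (-3)*R2:  [   0    0    3   -3  -12 ]
R4 <- R4 - (-4)*R2:  [  0   0   3  -9  -6 ]
R4 <- R4 - (1)*R3:  [  0   0   0  -6   6 ]
Row echelon form:
[ -5  -3  0   5  |  -17 ]
[  0  -1  6   0  |  -34 ]
[  0   0  3  -3  |  -12 ]
[  0   0  0  -6  |    6 ]
Back-substitution:
s = (6) / -6 = -1
r = (-12 - (-3)*(-1)) / 3 = -5
q = (-34 - (6)*(-5)) / -1 = 4
p = (-17 - (-3)*(4) - (5)*(-1)) / -5 = 0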